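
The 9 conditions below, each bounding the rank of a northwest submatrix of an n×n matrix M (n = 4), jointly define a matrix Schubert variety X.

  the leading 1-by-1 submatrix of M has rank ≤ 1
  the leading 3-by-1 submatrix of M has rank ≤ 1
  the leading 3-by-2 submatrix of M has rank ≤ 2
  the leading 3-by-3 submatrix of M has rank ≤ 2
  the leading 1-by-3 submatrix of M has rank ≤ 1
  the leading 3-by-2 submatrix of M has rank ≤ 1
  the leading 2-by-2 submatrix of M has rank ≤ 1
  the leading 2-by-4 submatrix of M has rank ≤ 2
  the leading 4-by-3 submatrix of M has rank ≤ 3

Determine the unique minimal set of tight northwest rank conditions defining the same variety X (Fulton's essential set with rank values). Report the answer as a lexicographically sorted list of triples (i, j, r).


Computing R[i][j] = min implied NW-rank bound (n=4, 9 conditions):

  1 | 1 | 1 | 1
  1 | 1 | 2 | 2
  1 | 1 | 2 | 3
  1 | 2 | 3 | 4

the unique w with this rank table is (1, 3, 4, 2).

ℓ(w)=2; the 1 essential cell (i,j,r):

[(3, 2, 1)]


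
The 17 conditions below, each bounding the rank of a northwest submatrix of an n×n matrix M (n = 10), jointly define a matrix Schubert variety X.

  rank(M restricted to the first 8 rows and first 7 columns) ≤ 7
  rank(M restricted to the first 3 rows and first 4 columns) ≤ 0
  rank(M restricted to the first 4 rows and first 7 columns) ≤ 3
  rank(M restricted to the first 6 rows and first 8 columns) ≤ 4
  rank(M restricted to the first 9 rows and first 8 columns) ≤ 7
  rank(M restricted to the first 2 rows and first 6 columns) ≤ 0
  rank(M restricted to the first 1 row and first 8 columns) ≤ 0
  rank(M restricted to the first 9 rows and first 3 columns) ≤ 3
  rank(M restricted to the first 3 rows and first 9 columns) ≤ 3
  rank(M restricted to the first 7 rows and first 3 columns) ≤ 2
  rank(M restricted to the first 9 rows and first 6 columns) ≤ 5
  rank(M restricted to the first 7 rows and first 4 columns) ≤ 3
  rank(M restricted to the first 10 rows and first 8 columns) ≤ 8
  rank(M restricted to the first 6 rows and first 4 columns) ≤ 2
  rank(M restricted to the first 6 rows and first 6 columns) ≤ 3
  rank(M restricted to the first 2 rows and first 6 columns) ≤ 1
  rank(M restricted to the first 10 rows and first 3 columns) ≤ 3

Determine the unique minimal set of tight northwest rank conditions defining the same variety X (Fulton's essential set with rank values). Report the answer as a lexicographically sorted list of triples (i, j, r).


Recovering R(i,j) via the rank-extension bound from the 17 conditions:

  0 0 0 0 0 0 0 0 1 1
  0 0 0 0 0 0 1 1 2 2
  0 0 0 0 1 1 2 2 3 3
  1 1 1 1 2 2 3 3 4 4
  1 2 2 2 3 3 4 4 5 5
  1 2 2 2 3 3 4 4 5 6
  1 2 2 3 4 4 5 5 6 7
  1 2 3 4 5 5 6 6 7 8
  1 2 3 4 5 5 6 7 8 9
  1 2 3 4 5 6 7 8 9 10

so w = (9, 7, 5, 1, 2, 10, 4, 3, 8, 6).

8 SE-corners of the 24-cell Rothe diagram give Ess(w):

[(1, 8, 0), (2, 6, 0), (3, 4, 0), (6, 4, 2), (6, 6, 3), (6, 8, 4), (7, 3, 2), (9, 6, 5)]


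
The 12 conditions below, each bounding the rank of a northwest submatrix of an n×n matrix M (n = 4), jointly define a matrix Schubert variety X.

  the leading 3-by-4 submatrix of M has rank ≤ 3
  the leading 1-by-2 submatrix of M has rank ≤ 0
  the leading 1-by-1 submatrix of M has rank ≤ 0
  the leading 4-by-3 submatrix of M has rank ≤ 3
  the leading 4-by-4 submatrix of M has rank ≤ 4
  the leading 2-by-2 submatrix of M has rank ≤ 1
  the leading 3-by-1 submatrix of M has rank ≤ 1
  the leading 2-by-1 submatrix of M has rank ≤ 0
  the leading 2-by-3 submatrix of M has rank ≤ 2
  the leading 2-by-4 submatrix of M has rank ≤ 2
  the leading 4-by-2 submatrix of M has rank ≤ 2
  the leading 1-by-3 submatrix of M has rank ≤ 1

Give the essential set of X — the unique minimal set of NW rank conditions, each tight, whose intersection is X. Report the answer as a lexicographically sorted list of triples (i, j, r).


Recovering R(i,j) via the rank-extension bound from the 12 conditions:

  0 | 0 | 1 | 1
  0 | 1 | 2 | 2
  1 | 2 | 3 | 3
  1 | 2 | 3 | 4

giving w = (3, 2, 1, 4) via Δ²R.

Fulton essential set (2 of the 3 Rothe cells):

[(1, 2, 0), (2, 1, 0)]


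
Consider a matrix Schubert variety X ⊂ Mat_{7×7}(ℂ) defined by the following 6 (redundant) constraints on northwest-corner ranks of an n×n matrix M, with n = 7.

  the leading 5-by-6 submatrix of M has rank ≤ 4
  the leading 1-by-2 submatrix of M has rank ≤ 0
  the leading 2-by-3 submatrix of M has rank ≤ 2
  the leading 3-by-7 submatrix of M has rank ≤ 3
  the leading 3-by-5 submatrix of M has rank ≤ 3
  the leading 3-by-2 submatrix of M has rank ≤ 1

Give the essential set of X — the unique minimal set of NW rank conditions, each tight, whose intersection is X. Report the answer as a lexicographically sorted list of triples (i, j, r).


Computing R[i][j] = min implied NW-rank bound (n=7, 6 conditions):

  0 | 0 | 1 | 1 | 1 | 1 | 1
  1 | 1 | 2 | 2 | 2 | 2 | 2
  1 | 1 | 2 | 3 | 3 | 3 | 3
  1 | 2 | 3 | 4 | 4 | 4 | 4
  1 | 2 | 3 | 4 | 4 | 4 | 5
  1 | 2 | 3 | 4 | 5 | 5 | 6
  1 | 2 | 3 | 4 | 5 | 6 | 7

second differences of R give the permutation w = (3, 1, 4, 2, 7, 5, 6).

Rothe diagram D(w) (5 cells), 3 SE-corners (essential conditions):

[(1, 2, 0), (3, 2, 1), (5, 6, 4)]


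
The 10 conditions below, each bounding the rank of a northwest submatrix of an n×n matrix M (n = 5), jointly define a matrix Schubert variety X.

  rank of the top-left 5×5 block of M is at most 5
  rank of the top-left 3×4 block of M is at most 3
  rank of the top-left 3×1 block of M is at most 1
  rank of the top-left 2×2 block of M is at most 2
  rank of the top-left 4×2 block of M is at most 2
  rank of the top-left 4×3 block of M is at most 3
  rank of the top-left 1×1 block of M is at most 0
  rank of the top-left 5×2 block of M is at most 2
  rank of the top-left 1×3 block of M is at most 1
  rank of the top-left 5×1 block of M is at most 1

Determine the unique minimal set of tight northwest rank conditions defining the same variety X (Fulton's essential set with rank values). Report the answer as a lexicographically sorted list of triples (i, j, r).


The tightest implied rank at each (i,j), from the 10 conditions:

  i=1: 0 1 1 1 1
  i=2: 1 2 2 2 2
  i=3: 1 2 3 3 3
  i=4: 1 2 3 4 4
  i=5: 1 2 3 4 5

hence w(1..5) = (2, 1, 3, 4, 5).

ℓ(w)=1; the 1 essential cell (i,j,r):

[(1, 1, 0)]


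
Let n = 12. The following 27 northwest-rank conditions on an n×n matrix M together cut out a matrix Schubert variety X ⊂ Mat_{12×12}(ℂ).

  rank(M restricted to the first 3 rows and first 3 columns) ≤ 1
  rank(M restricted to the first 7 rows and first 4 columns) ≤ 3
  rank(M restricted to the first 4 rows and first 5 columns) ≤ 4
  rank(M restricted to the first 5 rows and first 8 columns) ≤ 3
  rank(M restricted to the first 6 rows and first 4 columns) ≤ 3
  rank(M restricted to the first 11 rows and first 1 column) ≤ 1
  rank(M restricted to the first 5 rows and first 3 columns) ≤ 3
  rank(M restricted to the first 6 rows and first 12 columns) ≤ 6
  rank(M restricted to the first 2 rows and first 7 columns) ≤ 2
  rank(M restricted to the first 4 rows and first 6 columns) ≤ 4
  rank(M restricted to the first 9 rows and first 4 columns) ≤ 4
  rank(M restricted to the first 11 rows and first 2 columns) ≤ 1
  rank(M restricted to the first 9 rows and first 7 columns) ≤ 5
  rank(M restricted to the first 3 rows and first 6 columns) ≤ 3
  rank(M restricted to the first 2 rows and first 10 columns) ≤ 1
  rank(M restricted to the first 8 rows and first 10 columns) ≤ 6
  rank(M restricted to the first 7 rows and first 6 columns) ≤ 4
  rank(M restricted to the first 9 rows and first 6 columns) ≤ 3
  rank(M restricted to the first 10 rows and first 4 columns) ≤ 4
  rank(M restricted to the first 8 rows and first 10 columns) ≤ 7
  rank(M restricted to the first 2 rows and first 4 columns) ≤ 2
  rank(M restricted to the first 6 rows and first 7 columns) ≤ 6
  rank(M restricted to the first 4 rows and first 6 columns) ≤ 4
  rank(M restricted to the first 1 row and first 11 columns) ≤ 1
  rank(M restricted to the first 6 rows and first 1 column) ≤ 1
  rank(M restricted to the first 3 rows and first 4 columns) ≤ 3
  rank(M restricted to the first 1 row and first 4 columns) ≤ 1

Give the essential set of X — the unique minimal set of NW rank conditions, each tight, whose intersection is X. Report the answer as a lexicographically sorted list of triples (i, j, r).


Reconstructing r_w from the 27 given conditions:

  R[1]: 1, 1, 1, 1, 1, 1, 1, 1, 1, 1, 1, 1
  R[2]: 1, 1, 1, 1, 1, 1, 1, 1, 1, 1, 2, 2
  R[3]: 1, 1, 1, 2, 2, 2, 2, 2, 2, 2, 3, 3
  R[4]: 1, 1, 2, 3, 3, 3, 3, 3, 3, 3, 4, 4
  R[5]: 1, 1, 2, 3, 3, 3, 3, 3, 4, 4, 5, 5
  R[6]: 1, 1, 2, 3, 3, 3, 4, 4, 5, 5, 6, 6
  R[7]: 1, 1, 2, 3, 3, 3, 4, 5, 6, 6, 7, 7
  R[8]: 1, 1, 2, 3, 3, 3, 4, 5, 6, 6, 7, 8
  R[9]: 1, 1, 2, 3, 3, 3, 4, 5, 6, 7, 8, 9
  R[10]: 1, 1, 2, 3, 4, 4, 5, 6, 7, 8, 9, 10
  R[11]: 1, 1, 2, 3, 4, 5, 6, 7, 8, 9, 10, 11
  R[12]: 1, 2, 3, 4, 5, 6, 7, 8, 9, 10, 11, 12

giving w = (1, 11, 4, 3, 9, 7, 8, 12, 10, 5, 6, 2) via Δ²R.

ℓ(w)=32; the 6 essential cells (i,j,r):

[(2, 10, 1), (3, 3, 1), (5, 8, 3), (8, 10, 6), (9, 6, 3), (11, 2, 1)]


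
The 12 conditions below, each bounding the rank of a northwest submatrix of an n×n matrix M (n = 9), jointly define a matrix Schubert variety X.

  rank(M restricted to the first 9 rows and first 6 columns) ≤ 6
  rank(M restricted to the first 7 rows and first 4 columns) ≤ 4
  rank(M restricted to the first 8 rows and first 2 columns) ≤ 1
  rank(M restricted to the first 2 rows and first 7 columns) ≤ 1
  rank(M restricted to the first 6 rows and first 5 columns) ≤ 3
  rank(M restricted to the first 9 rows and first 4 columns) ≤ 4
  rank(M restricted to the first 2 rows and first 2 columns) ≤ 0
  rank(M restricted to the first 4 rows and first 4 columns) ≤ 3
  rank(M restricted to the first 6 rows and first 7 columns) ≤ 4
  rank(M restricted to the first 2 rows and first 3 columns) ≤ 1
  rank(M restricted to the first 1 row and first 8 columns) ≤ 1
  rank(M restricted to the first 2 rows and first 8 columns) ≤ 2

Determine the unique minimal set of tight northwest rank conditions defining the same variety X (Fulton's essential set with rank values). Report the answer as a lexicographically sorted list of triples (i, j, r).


Propagating the 12 rank bounds to every northwest block:

  0 0 1 1 1 1 1 1 1
  0 0 1 1 1 1 1 2 2
  1 1 2 2 2 2 2 3 3
  1 1 2 3 3 3 3 4 4
  1 1 2 3 3 4 4 5 5
  1 1 2 3 3 4 4 5 6
  1 1 2 3 4 5 5 6 7
  1 1 2 3 4 5 6 7 8
  1 2 3 4 5 6 7 8 9

hence w(1..9) = (3, 8, 1, 4, 6, 9, 5, 7, 2).

D(w) has 16 cells with 5 SE-corners; essential set:

[(2, 2, 0), (2, 7, 1), (6, 5, 3), (6, 7, 4), (8, 2, 1)]


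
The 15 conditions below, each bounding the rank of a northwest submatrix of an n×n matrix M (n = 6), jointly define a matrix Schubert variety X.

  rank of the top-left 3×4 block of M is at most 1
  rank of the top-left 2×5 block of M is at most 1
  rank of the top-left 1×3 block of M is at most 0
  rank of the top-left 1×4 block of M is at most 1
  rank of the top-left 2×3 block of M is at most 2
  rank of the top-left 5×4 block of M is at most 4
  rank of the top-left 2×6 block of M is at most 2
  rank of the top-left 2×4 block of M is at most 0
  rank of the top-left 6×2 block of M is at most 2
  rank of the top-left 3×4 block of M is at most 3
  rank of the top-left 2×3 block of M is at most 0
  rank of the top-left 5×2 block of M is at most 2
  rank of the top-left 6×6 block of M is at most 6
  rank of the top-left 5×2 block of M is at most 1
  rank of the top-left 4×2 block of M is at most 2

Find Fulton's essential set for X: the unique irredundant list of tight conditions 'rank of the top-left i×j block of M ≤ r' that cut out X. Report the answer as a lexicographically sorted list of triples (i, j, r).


Recovering R(i,j) via the rank-extension bound from the 15 conditions:

  row 1: 0  0  0  0  1  1
  row 2: 0  0  0  0  1  2
  row 3: 1  1  1  1  2  3
  row 4: 1  1  2  2  3  4
  row 5: 1  1  2  3  4  5
  row 6: 1  2  3  4  5  6

reading off 1-entries of Δ²R: w = (5, 6, 1, 3, 4, 2).

ℓ(w)=10; the 2 essential cells (i,j,r):

[(2, 4, 0), (5, 2, 1)]


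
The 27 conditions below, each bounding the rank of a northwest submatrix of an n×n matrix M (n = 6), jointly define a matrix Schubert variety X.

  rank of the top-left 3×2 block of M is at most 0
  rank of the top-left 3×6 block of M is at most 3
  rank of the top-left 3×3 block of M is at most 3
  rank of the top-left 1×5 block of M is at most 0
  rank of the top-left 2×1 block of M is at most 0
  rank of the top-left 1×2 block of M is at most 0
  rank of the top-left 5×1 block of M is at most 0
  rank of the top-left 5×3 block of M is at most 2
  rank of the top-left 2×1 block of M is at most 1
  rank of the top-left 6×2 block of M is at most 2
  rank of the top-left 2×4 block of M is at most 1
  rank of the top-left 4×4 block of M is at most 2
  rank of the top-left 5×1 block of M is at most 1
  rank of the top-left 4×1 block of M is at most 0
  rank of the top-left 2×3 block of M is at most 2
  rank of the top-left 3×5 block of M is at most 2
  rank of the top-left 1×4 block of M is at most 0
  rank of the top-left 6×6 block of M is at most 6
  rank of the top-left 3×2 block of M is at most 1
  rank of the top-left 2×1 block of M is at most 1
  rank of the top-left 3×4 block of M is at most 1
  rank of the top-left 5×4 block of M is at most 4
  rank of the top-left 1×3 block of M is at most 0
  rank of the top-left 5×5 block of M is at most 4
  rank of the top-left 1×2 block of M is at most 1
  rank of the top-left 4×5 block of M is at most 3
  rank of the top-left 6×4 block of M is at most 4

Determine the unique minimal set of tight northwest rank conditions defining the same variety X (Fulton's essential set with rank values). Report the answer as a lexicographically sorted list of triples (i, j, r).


The tightest implied rank at each (i,j), from the 27 conditions:

  R[1]: 0 0 0 0 0 1
  R[2]: 0 0 1 1 1 2
  R[3]: 0 0 1 1 2 3
  R[4]: 0 1 2 2 3 4
  R[5]: 0 1 2 3 4 5
  R[6]: 1 2 3 4 5 6

so w = (6, 3, 5, 2, 4, 1).

ℓ(w)=12; the 4 essential cells (i,j,r):

[(1, 5, 0), (3, 2, 0), (3, 4, 1), (5, 1, 0)]


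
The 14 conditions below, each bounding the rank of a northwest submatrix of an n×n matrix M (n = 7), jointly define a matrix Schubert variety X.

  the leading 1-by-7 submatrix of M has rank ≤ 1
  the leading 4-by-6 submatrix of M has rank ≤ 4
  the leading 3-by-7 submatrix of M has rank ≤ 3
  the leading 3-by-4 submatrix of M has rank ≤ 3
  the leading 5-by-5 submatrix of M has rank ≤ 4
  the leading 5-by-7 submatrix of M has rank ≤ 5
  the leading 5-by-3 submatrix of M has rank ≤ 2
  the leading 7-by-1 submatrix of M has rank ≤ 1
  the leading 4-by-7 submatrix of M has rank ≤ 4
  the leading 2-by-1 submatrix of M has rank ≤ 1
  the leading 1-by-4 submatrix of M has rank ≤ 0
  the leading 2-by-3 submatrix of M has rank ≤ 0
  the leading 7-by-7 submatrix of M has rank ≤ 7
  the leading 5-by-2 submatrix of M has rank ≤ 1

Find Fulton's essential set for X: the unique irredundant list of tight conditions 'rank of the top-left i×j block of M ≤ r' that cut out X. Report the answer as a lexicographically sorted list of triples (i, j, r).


The tightest implied rank at each (i,j), from the 14 conditions:

  0 0 0 0 1 1 1
  0 0 0 1 2 2 2
  1 1 1 2 3 3 3
  1 1 2 3 4 4 4
  1 1 2 3 4 5 5
  1 2 3 4 5 6 6
  1 2 3 4 5 6 7

giving w = (5, 4, 1, 3, 6, 2, 7) via Δ²R.

ℓ(w)=9; the 3 essential cells (i,j,r):

[(1, 4, 0), (2, 3, 0), (5, 2, 1)]


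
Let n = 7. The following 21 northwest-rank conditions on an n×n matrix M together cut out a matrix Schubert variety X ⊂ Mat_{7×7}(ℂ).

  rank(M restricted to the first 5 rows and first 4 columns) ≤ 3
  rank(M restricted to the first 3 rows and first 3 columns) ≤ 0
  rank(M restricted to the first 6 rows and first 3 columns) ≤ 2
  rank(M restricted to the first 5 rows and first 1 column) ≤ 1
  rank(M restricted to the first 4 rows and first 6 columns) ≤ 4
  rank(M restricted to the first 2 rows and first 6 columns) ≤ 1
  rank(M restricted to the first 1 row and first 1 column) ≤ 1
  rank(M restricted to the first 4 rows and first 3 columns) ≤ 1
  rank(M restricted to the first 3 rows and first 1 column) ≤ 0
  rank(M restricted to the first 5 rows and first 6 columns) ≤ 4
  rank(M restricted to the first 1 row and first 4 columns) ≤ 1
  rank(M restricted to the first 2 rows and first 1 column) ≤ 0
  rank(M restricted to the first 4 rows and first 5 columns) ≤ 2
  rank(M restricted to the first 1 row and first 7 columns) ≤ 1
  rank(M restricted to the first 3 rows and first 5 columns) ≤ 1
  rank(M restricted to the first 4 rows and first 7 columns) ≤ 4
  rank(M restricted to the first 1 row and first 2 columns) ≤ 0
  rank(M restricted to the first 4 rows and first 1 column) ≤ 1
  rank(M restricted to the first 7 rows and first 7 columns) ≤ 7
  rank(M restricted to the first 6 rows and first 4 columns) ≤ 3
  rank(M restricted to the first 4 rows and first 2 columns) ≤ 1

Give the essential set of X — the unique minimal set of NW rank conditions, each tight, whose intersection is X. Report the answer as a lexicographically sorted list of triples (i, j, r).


Propagating the 21 rank bounds to every northwest block:

  R[1]: 0, 0, 0, 1, 1, 1, 1
  R[2]: 0, 0, 0, 1, 1, 1, 2
  R[3]: 0, 0, 0, 1, 1, 2, 3
  R[4]: 1, 1, 1, 2, 2, 3, 4
  R[5]: 1, 2, 2, 3, 3, 4, 5
  R[6]: 1, 2, 2, 3, 4, 5, 6
  R[7]: 1, 2, 3, 4, 5, 6, 7

the unique w with this rank table is (4, 7, 6, 1, 2, 5, 3).

Fulton essential set (4 of the 13 Rothe cells):

[(2, 6, 1), (3, 3, 0), (3, 5, 1), (6, 3, 2)]


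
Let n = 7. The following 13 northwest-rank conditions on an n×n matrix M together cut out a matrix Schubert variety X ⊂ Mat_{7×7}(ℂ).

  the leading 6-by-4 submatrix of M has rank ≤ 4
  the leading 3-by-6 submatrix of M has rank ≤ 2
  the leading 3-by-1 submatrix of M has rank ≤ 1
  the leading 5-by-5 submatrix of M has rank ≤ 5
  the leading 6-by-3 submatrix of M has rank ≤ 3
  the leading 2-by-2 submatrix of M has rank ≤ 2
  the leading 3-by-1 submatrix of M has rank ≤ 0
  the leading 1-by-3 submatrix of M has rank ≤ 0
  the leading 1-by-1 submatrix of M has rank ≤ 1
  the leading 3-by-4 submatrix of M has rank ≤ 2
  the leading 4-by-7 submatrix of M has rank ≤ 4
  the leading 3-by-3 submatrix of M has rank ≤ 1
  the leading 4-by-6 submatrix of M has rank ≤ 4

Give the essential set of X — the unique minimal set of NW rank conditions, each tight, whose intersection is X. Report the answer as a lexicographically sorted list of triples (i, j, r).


Propagating the 13 rank bounds to every northwest block:

  i=1: 0 | 0 | 0 | 1 | 1 | 1 | 1
  i=2: 0 | 1 | 1 | 2 | 2 | 2 | 2
  i=3: 0 | 1 | 1 | 2 | 2 | 2 | 3
  i=4: 1 | 2 | 2 | 3 | 3 | 3 | 4
  i=5: 1 | 2 | 3 | 4 | 4 | 4 | 5
  i=6: 1 | 2 | 3 | 4 | 5 | 5 | 6
  i=7: 1 | 2 | 3 | 4 | 5 | 6 | 7

so w = (4, 2, 7, 1, 3, 5, 6).

D(w) has 8 cells with 4 SE-corners; essential set:

[(1, 3, 0), (3, 1, 0), (3, 3, 1), (3, 6, 2)]


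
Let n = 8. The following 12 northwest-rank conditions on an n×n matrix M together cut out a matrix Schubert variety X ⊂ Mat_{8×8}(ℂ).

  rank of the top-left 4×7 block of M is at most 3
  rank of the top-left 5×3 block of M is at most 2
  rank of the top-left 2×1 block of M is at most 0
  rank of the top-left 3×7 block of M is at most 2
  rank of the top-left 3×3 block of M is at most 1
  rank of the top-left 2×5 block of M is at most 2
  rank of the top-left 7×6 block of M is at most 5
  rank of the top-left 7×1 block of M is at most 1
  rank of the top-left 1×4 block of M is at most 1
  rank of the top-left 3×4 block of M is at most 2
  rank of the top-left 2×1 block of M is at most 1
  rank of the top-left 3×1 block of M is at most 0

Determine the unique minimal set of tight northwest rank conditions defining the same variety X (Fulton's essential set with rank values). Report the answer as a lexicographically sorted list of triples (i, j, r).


Rank table r_w(8×8) implied by the 12 constraints:

  0  1  1  1  1  1  1  1
  0  1  1  2  2  2  2  2
  0  1  1  2  2  2  2  3
  1  2  2  3  3  3  3  4
  1  2  2  3  4  4  4  5
  1  2  3  4  5  5  5  6
  1  2  3  4  5  5  6  7
  1  2  3  4  5  6  7  8

giving w = (2, 4, 8, 1, 5, 3, 7, 6) via Δ²R.

Fulton essential set (5 of the 10 Rothe cells):

[(3, 1, 0), (3, 3, 1), (3, 7, 2), (5, 3, 2), (7, 6, 5)]


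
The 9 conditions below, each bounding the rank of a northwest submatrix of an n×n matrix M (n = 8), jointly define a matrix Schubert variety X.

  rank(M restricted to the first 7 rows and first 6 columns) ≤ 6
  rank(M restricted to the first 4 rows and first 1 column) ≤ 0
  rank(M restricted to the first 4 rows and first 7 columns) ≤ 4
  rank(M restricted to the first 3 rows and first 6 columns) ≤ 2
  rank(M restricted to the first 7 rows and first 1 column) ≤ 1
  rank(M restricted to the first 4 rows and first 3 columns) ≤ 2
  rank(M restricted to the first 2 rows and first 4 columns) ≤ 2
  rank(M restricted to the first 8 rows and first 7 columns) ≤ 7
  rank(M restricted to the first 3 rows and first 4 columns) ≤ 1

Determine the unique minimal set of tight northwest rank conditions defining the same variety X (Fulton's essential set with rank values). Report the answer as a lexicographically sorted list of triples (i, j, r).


Recovering R(i,j) via the rank-extension bound from the 9 conditions:

  R[1]: 0 | 1 | 1 | 1 | 1 | 1 | 1 | 1
  R[2]: 0 | 1 | 1 | 1 | 2 | 2 | 2 | 2
  R[3]: 0 | 1 | 1 | 1 | 2 | 2 | 3 | 3
  R[4]: 0 | 1 | 2 | 2 | 3 | 3 | 4 | 4
  R[5]: 1 | 2 | 3 | 3 | 4 | 4 | 5 | 5
  R[6]: 1 | 2 | 3 | 4 | 5 | 5 | 6 | 6
  R[7]: 1 | 2 | 3 | 4 | 5 | 6 | 7 | 7
  R[8]: 1 | 2 | 3 | 4 | 5 | 6 | 7 | 8

hence w(1..8) = (2, 5, 7, 3, 1, 4, 6, 8).

ℓ(w)=9; the 3 essential cells (i,j,r):

[(3, 4, 1), (3, 6, 2), (4, 1, 0)]


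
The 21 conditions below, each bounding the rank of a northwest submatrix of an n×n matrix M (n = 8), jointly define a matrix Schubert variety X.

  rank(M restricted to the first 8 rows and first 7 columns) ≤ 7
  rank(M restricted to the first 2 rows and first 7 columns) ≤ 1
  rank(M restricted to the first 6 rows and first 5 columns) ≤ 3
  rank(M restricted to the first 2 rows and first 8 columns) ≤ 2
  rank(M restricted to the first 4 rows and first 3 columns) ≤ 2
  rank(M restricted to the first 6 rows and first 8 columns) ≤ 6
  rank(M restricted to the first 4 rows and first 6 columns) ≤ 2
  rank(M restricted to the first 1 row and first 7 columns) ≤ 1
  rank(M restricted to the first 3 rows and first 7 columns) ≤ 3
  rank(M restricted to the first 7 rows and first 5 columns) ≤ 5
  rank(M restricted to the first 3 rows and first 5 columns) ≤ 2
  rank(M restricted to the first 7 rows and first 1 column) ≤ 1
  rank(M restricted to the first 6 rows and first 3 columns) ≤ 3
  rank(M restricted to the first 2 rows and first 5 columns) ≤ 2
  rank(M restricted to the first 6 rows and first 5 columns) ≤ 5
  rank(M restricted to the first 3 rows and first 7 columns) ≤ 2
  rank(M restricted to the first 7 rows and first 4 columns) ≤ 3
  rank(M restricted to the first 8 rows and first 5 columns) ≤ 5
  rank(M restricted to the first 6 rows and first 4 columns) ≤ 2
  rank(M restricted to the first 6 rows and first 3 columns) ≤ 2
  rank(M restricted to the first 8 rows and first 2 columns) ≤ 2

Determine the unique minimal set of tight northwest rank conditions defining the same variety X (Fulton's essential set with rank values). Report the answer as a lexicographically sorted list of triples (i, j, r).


Reconstructing r_w from the 21 given conditions:

  i=1: 1, 1, 1, 1, 1, 1, 1, 1
  i=2: 1, 1, 1, 1, 1, 1, 1, 2
  i=3: 1, 2, 2, 2, 2, 2, 2, 3
  i=4: 1, 2, 2, 2, 2, 2, 3, 4
  i=5: 1, 2, 2, 2, 3, 3, 4, 5
  i=6: 1, 2, 2, 2, 3, 4, 5, 6
  i=7: 1, 2, 3, 3, 4, 5, 6, 7
  i=8: 1, 2, 3, 4, 5, 6, 7, 8

hence w(1..8) = (1, 8, 2, 7, 5, 6, 3, 4).

Rothe diagram D(w) (14 cells), 3 SE-corners (essential conditions):

[(2, 7, 1), (4, 6, 2), (6, 4, 2)]


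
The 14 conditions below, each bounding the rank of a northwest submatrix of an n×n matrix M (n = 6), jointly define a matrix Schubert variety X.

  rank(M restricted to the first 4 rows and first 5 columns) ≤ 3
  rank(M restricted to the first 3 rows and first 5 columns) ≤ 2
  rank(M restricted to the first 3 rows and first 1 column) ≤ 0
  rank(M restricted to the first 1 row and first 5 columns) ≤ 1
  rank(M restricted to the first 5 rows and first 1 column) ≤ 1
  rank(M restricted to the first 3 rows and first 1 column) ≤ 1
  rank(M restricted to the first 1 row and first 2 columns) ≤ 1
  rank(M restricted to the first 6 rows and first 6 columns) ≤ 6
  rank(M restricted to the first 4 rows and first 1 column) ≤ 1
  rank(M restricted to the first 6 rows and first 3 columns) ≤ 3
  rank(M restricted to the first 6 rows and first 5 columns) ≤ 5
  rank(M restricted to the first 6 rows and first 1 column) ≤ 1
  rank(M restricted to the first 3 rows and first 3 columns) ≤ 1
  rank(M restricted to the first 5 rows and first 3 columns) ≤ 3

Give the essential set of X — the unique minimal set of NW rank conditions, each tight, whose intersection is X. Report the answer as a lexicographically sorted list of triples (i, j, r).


Reconstructing r_w from the 14 given conditions:

  row 1: 0 | 1 | 1 | 1 | 1 | 1
  row 2: 0 | 1 | 1 | 2 | 2 | 2
  row 3: 0 | 1 | 1 | 2 | 2 | 3
  row 4: 1 | 2 | 2 | 3 | 3 | 4
  row 5: 1 | 2 | 3 | 4 | 4 | 5
  row 6: 1 | 2 | 3 | 4 | 5 | 6

so w = (2, 4, 6, 1, 3, 5).

3 SE-corners of the 6-cell Rothe diagram give Ess(w):

[(3, 1, 0), (3, 3, 1), (3, 5, 2)]


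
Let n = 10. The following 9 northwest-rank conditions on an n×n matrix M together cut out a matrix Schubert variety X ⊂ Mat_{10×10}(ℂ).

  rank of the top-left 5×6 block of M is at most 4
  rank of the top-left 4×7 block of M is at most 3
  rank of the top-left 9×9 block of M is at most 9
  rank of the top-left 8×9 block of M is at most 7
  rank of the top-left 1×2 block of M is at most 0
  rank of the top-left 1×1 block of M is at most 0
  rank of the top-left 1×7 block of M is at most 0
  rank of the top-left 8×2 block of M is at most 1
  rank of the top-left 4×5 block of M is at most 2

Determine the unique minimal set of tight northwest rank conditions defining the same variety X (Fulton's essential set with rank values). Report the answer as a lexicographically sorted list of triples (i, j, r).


The tightest implied rank at each (i,j), from the 9 conditions:

  R[1]: 0, 0, 0, 0, 0, 0, 0, 1, 1, 1
  R[2]: 1, 1, 1, 1, 1, 1, 1, 2, 2, 2
  R[3]: 1, 1, 2, 2, 2, 2, 2, 3, 3, 3
  R[4]: 1, 1, 2, 2, 2, 3, 3, 4, 4, 4
  R[5]: 1, 1, 2, 3, 3, 4, 4, 5, 5, 5
  R[6]: 1, 1, 2, 3, 4, 5, 5, 6, 6, 6
  R[7]: 1, 1, 2, 3, 4, 5, 6, 7, 7, 7
  R[8]: 1, 1, 2, 3, 4, 5, 6, 7, 7, 8
  R[9]: 1, 2, 3, 4, 5, 6, 7, 8, 8, 9
  R[10]: 1, 2, 3, 4, 5, 6, 7, 8, 9, 10

the unique w with this rank table is (8, 1, 3, 6, 4, 5, 7, 10, 2, 9).

4 SE-corners of the 16-cell Rothe diagram give Ess(w):

[(1, 7, 0), (4, 5, 2), (8, 2, 1), (8, 9, 7)]


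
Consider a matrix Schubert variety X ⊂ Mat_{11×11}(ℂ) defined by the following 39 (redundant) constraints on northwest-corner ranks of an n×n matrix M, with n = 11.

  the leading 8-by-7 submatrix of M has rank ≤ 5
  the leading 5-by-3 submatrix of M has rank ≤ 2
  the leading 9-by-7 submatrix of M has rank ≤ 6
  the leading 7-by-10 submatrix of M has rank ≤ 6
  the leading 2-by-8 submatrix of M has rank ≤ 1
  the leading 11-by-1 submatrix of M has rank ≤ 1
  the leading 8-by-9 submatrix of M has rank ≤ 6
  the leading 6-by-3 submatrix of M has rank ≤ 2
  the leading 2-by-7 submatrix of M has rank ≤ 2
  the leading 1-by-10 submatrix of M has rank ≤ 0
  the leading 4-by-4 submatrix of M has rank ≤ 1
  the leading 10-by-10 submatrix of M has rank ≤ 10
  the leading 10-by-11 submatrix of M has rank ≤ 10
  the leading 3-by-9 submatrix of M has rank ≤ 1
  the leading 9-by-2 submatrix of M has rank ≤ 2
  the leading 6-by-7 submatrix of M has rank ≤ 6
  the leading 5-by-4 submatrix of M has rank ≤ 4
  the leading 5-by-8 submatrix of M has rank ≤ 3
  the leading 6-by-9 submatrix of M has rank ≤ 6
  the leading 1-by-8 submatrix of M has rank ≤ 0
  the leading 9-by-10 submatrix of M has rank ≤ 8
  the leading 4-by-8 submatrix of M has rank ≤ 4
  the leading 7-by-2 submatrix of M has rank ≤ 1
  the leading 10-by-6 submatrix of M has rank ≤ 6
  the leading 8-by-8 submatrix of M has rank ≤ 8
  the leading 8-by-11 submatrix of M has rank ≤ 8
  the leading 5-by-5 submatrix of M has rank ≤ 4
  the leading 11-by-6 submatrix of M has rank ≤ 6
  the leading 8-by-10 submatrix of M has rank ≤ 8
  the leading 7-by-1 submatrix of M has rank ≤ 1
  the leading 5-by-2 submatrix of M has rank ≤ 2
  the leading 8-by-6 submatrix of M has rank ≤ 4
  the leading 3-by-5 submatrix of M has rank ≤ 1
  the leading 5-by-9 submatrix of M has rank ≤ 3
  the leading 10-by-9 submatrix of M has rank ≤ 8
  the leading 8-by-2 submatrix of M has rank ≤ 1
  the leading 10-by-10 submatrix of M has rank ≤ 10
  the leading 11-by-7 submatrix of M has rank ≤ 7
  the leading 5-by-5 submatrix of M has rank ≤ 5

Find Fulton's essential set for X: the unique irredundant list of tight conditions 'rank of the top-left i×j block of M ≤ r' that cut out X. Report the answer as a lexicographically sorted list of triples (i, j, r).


Computing R[i][j] = min implied NW-rank bound (n=11, 39 conditions):

  0, 0, 0, 0, 0, 0, 0, 0, 0, 0, 1
  1, 1, 1, 1, 1, 1, 1, 1, 1, 1, 2
  1, 1, 1, 1, 1, 1, 1, 1, 1, 2, 3
  1, 1, 1, 1, 2, 2, 2, 2, 2, 3, 4
  1, 1, 2, 2, 3, 3, 3, 3, 3, 4, 5
  1, 1, 2, 3, 4, 4, 4, 4, 4, 5, 6
  1, 1, 2, 3, 4, 4, 5, 5, 5, 6, 7
  1, 1, 2, 3, 4, 4, 5, 6, 6, 7, 8
  1, 2, 3, 4, 5, 5, 6, 7, 7, 8, 9
  1, 2, 3, 4, 5, 6, 7, 8, 8, 9, 10
  1, 2, 3, 4, 5, 6, 7, 8, 9, 10, 11

so w = (11, 1, 10, 5, 3, 4, 7, 8, 2, 6, 9).

5 SE-corners of the 27-cell Rothe diagram give Ess(w):

[(1, 10, 0), (3, 9, 1), (4, 4, 1), (8, 2, 1), (8, 6, 4)]


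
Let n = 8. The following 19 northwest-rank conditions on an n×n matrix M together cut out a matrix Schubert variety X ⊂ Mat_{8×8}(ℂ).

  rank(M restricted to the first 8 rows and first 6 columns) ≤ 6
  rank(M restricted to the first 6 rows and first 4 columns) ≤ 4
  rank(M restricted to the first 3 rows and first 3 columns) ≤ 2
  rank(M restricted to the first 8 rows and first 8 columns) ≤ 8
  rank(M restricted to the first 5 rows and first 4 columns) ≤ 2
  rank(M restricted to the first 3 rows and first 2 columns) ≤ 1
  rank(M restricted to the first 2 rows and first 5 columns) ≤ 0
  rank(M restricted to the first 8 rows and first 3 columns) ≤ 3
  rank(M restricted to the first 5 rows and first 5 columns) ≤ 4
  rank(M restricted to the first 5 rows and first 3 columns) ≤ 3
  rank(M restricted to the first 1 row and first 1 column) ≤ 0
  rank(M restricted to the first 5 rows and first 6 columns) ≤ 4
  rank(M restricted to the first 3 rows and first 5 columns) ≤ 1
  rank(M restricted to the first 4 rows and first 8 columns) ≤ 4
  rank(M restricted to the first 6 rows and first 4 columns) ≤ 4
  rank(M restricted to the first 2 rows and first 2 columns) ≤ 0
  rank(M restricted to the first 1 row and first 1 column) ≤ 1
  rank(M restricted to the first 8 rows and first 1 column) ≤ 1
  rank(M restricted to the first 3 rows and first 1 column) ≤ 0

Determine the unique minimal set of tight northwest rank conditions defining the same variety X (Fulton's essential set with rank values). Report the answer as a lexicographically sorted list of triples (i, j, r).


Computing R[i][j] = min implied NW-rank bound (n=8, 19 conditions):

  i=1: 0 | 0 | 0 | 0 | 0 | 1 | 1 | 1
  i=2: 0 | 0 | 0 | 0 | 0 | 1 | 2 | 2
  i=3: 0 | 1 | 1 | 1 | 1 | 2 | 3 | 3
  i=4: 1 | 2 | 2 | 2 | 2 | 3 | 4 | 4
  i=5: 1 | 2 | 2 | 2 | 3 | 4 | 5 | 5
  i=6: 1 | 2 | 3 | 3 | 4 | 5 | 6 | 6
  i=7: 1 | 2 | 3 | 4 | 5 | 6 | 7 | 7
  i=8: 1 | 2 | 3 | 4 | 5 | 6 | 7 | 8

so w = (6, 7, 2, 1, 5, 3, 4, 8).

|D(w)|=13, |Ess(w)|=3:

[(2, 5, 0), (3, 1, 0), (5, 4, 2)]


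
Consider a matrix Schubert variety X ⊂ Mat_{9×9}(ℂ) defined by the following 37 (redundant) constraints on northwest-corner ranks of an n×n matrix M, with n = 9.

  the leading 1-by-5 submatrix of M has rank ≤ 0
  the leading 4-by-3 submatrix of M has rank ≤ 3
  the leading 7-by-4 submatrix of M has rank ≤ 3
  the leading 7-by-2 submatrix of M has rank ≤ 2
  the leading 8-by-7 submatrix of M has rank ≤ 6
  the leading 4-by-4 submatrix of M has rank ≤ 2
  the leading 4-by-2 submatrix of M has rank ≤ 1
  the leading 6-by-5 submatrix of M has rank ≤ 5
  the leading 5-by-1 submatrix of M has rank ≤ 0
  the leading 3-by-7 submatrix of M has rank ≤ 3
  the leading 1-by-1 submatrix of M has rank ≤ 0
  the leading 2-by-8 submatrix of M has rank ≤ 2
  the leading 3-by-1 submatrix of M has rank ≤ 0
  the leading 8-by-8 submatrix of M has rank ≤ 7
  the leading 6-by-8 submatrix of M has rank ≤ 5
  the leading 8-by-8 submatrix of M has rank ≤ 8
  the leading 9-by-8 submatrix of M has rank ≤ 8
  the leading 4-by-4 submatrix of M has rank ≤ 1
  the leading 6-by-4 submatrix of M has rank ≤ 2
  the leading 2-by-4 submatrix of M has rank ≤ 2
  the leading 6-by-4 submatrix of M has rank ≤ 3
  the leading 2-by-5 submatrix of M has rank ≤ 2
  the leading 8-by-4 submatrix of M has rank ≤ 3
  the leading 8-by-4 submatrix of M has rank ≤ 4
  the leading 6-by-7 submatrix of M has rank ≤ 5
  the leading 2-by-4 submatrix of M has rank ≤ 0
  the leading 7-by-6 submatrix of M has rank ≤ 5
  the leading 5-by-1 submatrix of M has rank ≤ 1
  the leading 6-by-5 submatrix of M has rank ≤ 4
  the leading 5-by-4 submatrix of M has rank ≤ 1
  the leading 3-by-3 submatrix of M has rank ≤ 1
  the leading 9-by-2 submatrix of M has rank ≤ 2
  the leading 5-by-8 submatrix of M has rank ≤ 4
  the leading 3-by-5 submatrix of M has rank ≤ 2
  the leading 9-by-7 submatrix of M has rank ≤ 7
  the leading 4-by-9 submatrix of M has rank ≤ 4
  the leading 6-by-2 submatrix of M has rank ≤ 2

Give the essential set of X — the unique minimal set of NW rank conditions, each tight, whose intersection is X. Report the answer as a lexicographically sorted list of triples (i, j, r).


Computing R[i][j] = min implied NW-rank bound (n=9, 37 conditions):

  R[1]: 0 0 0 0 0 1 1 1 1
  R[2]: 0 0 0 0 1 2 2 2 2
  R[3]: 0 1 1 1 2 3 3 3 3
  R[4]: 0 1 1 1 2 3 4 4 4
  R[5]: 0 1 1 1 2 3 4 4 5
  R[6]: 1 2 2 2 3 4 5 5 6
  R[7]: 1 2 3 3 4 5 6 6 7
  R[8]: 1 2 3 3 4 5 6 7 8
  R[9]: 1 2 3 4 5 6 7 8 9

giving w = (6, 5, 2, 7, 9, 1, 3, 8, 4) via Δ²R.

|D(w)|=18, |Ess(w)|=6:

[(1, 5, 0), (2, 4, 0), (5, 1, 0), (5, 4, 1), (5, 8, 4), (8, 4, 3)]


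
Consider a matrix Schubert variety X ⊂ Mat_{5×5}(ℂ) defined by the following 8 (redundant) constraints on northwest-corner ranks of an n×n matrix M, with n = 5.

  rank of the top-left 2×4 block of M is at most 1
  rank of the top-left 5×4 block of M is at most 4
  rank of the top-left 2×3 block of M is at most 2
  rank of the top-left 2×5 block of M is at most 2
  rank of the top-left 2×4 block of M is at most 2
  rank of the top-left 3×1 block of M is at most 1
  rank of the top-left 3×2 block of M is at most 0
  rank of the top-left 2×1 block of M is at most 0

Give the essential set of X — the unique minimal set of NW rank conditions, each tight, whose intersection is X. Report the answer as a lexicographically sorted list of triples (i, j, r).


Computing R[i][j] = min implied NW-rank bound (n=5, 8 conditions):

  R[1]: 0  0  1  1  1
  R[2]: 0  0  1  1  2
  R[3]: 0  0  1  2  3
  R[4]: 1  1  2  3  4
  R[5]: 1  2  3  4  5

second differences of R give the permutation w = (3, 5, 4, 1, 2).

|D(w)|=7, |Ess(w)|=2:

[(2, 4, 1), (3, 2, 0)]


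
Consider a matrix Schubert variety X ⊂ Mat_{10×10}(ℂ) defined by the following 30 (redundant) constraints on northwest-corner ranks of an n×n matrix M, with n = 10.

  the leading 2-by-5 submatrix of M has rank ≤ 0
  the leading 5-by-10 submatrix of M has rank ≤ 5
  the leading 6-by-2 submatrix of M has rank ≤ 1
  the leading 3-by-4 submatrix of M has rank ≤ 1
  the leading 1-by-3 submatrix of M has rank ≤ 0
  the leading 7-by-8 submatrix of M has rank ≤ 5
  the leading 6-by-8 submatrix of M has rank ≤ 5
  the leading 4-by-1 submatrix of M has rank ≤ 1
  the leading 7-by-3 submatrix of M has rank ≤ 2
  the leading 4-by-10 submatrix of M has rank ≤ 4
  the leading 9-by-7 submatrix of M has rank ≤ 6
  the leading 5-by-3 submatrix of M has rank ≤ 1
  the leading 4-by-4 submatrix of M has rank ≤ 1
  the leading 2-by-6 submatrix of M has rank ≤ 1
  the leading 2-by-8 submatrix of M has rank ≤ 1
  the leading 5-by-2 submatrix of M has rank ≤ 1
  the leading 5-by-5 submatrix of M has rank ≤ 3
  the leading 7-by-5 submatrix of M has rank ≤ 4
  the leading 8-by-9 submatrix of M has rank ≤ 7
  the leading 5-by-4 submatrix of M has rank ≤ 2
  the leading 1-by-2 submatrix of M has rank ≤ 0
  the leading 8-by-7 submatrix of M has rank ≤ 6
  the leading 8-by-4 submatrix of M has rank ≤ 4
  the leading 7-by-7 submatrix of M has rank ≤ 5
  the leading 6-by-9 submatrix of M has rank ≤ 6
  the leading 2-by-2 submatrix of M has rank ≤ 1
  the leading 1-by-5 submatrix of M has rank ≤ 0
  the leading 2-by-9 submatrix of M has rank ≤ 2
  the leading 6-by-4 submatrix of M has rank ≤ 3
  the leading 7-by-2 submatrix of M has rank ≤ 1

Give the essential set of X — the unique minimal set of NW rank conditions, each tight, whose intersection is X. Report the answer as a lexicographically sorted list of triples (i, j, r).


The tightest implied rank at each (i,j), from the 30 conditions:

  row 1: 0, 0, 0, 0, 0, 1, 1, 1, 1, 1
  row 2: 0, 0, 0, 0, 0, 1, 1, 1, 2, 2
  row 3: 1, 1, 1, 1, 1, 2, 2, 2, 3, 3
  row 4: 1, 1, 1, 1, 2, 3, 3, 3, 4, 4
  row 5: 1, 1, 1, 2, 3, 4, 4, 4, 5, 5
  row 6: 1, 1, 2, 3, 4, 5, 5, 5, 6, 6
  row 7: 1, 1, 2, 3, 4, 5, 5, 5, 6, 7
  row 8: 1, 2, 3, 4, 5, 6, 6, 6, 7, 8
  row 9: 1, 2, 3, 4, 5, 6, 6, 7, 8, 9
  row 10: 1, 2, 3, 4, 5, 6, 7, 8, 9, 10

hence w(1..10) = (6, 9, 1, 5, 4, 3, 10, 2, 8, 7).

Fulton essential set (7 of the 22 Rothe cells):

[(2, 5, 0), (2, 8, 1), (4, 4, 1), (5, 3, 1), (7, 2, 1), (7, 8, 5), (9, 7, 6)]


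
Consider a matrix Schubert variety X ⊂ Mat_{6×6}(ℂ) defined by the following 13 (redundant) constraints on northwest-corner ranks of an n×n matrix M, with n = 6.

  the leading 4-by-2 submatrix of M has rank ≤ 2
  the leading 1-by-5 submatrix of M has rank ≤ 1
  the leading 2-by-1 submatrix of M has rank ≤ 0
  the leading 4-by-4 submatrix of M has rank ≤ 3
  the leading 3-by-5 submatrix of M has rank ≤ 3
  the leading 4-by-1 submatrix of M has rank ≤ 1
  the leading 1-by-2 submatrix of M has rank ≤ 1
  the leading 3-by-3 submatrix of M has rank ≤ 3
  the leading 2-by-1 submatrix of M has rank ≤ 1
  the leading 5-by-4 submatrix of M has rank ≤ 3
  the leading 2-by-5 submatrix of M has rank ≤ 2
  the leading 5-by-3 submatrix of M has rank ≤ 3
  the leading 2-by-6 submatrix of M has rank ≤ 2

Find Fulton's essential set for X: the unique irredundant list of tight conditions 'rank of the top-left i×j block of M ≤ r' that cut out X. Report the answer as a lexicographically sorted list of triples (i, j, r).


Reconstructing r_w from the 13 given conditions:

  i=1: 0, 1, 1, 1, 1, 1
  i=2: 0, 1, 2, 2, 2, 2
  i=3: 1, 2, 3, 3, 3, 3
  i=4: 1, 2, 3, 3, 4, 4
  i=5: 1, 2, 3, 3, 4, 5
  i=6: 1, 2, 3, 4, 5, 6

the unique w with this rank table is (2, 3, 1, 5, 6, 4).

D(w) has 4 cells with 2 SE-corners; essential set:

[(2, 1, 0), (5, 4, 3)]


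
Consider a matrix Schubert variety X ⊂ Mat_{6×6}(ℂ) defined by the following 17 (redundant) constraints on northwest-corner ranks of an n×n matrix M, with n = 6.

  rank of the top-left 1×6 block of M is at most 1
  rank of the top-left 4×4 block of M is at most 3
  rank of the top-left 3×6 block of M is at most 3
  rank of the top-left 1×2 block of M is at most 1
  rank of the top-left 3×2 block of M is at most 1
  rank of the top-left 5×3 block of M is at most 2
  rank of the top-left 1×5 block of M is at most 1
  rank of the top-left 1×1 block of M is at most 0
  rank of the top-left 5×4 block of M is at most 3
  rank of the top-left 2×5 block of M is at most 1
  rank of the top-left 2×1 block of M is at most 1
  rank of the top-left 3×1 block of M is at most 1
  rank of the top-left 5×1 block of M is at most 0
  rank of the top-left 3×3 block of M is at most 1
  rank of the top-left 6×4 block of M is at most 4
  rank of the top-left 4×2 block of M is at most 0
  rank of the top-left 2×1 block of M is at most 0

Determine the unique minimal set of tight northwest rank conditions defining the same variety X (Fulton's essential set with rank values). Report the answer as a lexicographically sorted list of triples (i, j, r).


Propagating the 17 rank bounds to every northwest block:

  i=1: 0 0 1 1 1 1
  i=2: 0 0 1 1 1 2
  i=3: 0 0 1 2 2 3
  i=4: 0 0 1 2 3 4
  i=5: 0 1 2 3 4 5
  i=6: 1 2 3 4 5 6

second differences of R give the permutation w = (3, 6, 4, 5, 2, 1).

Rothe diagram D(w) (11 cells), 3 SE-corners (essential conditions):

[(2, 5, 1), (4, 2, 0), (5, 1, 0)]
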